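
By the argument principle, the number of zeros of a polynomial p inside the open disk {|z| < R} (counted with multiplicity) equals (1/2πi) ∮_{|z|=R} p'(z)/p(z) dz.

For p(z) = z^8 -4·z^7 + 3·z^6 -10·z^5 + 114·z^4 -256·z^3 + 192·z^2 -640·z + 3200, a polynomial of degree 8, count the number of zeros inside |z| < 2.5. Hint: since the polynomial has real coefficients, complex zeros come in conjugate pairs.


The zeros of p are: (-2 + 2i), (-2 - 2i), (-1 + 2i), (-1 - 2i), (2 + 2i), (2 - 2i), (3 + 1i), (3 - 1i).
Their magnitudes are: 2.828, 2.828, 2.236, 2.236, 2.828, 2.828, 3.162, 3.162.
Zeros with |z| < R = 2.5: (-1 + 2i), (-1 - 2i).
Count = 2.
By the argument principle, (1/2πi) ∮_{|z|=R} p'(z)/p(z) dz equals exactly this count.

Number of zeros inside |z| < 2.5: 2.


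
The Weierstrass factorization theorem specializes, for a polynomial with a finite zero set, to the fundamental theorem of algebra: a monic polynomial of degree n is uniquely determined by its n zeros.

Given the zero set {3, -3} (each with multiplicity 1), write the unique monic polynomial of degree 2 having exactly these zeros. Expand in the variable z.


The polynomial is p(z) = ∏_{α ∈ S} (z − α), where S = {3, -3}.
Expanding the product yields: p(z) = z^2 -9.
The resulting polynomial has degree 2 and real coefficients as required.

p(z) = z^2 -9.


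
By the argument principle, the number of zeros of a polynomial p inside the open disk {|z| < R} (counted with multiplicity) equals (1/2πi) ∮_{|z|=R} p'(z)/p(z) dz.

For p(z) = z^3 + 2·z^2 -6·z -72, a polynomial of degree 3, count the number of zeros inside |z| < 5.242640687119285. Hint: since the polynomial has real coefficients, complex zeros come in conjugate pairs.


The zeros of p are: 4, (-3 + 3i), (-3 - 3i).
Their magnitudes are: 4, 4.243, 4.243.
Zeros with |z| < R = 5.242640687119285: 4, (-3 + 3i), (-3 - 3i).
Count = 3.
By the argument principle, (1/2πi) ∮_{|z|=R} p'(z)/p(z) dz equals exactly this count.

Number of zeros inside |z| < 5.242640687119285: 3.


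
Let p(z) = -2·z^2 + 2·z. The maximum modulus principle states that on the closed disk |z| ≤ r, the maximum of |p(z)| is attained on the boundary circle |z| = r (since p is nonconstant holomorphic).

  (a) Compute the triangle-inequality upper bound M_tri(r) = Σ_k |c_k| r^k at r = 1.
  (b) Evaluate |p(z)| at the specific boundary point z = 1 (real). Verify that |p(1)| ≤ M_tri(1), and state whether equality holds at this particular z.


Coefficients: c_0 = 0, c_1 = 2, c_2 = -2. Radius r = 1.
Part (a). Triangle bound: M_tri(r) = Σ_k |c_k| r^k
  = |0|·1^0 + |2|·1^1 + |-2|·1^2
  = 0 + 2 + 2 = 4.
This bounds M(r) := max_{|z|=r} |p(z)| from above; equality holds iff all terms c_k z^k can be made to align in phase at a single z on |z|=r.
Part (b). At z = 1 (real, on the circle |z| = r):
  p(1) = (0)·1^0 + (2)·1^1 + (-2)·1^2 = 0.
  |p(1)| = 0.
Check: |p(1)| = 0 ≤ 4 = M_tri(1). ✓ Equality does not hold at z = 1 (the coefficients have mixed signs, so the terms do not all align in phase there).

M_tri(1) = 4; |p(1)| = 0; equality at z=1: no.


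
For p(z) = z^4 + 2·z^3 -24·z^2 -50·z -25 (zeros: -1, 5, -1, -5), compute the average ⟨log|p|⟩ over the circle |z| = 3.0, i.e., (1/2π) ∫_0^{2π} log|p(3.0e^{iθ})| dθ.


Zeros: -5, -1, -1, 5; r = 3.0.
Inside |z| < r: -1, -1. Outside (|z| ≥ r): -5, 5.
p(0) = -25, so log|p(0)| = log(25) = 3.2189.
Apply Jensen: I(r) = log|p(0)| + Σ_k log(r/|z_k|), summed over zeros inside |z| < r.
  log(r/|z_k|) for z_k = -1: log(3.0/1) = 1.0986
  log(r/|z_k|) for z_k = -1: log(3.0/1) = 1.0986
  Outside zeros (-5, 5) contribute nothing to the Jensen sum.
Sum over inside zeros: 2.1972.
I(r) = log|p(0)| + (inside sum) = 3.2189 + 2.1972 = 5.4161.
Note: since some zeros are outside |z| ≤ r, the simplified n·log(r) form does NOT apply — only the inside zeros contribute.

I(r) ≈ 5.4161.


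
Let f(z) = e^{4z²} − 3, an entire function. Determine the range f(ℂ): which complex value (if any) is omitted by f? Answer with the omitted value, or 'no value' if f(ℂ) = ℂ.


Little Picard bounds the complement of f(ℂ) to at most one point.
The exponent g(z) = 4z² is a nonconstant polynomial, hence surjective onto ℂ. So e^{g(z)} takes every value in {e^w : w ∈ ℂ} = ℂ ∖ {0}. Adding -3 shifts the range to ℂ ∖ {-3}. f omits exactly -3.

Omitted value: -3.


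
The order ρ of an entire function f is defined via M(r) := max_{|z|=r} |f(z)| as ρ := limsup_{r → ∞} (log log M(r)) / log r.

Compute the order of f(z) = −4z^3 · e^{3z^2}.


M(r) = max_{|z|=r} |-4|·|z|^3·|e^{3z^2}| = 4·r^3 · e^{3r^2} (the factors attain their maxima compatibly on |z|=r). Then log M(r) = log 4 + 3·log r + 3r^2, dominated by the last term, so log log M(r) ~ 2·log r. The polynomial factor -4z^3 contributes only a log r term and does not affect the order. ρ = 2.
Therefore ρ = 2.

Order ρ = 2.


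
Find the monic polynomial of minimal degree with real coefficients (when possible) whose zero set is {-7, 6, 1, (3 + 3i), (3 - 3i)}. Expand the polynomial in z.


The polynomial is p(z) = ∏_{α ∈ S} (z − α), where S = {-7, 6, 1, (3 + 3i), (3 - 3i)}.
Expanding the product yields: p(z) = z^5 -6·z^4 -25·z^3 + 300·z^2 -1026·z + 756.
Note conjugate pairs combine to real quadratics: (z − (3+3i))(z − (3−3i)) = z² − 6z + 18.
The resulting polynomial has degree 5 and real coefficients as required.

p(z) = z^5 -6·z^4 -25·z^3 + 300·z^2 -1026·z + 756.


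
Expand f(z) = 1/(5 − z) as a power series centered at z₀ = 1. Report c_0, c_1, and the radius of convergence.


Let w = z − z₀, so z = z₀ + w.
Then 5 − z = 5 − (z₀ + w) = (5 − z₀) − w = 4 − w.
f(z) = 1/(4 − w) = (1/(4)) · 1/(1 − w/(4)) = Σ_{n≥0} w^n / (4)^(n+1).
So c_n = 1/(4)^(n+1):
  c_0 = 1/(4)^1 = 1/4.
  c_1 = 1/(4)^2 = 1/16.
The series is valid for |w/d| < 1, i.e. |z − z₀| < |d|.
Radius of convergence: R = |5 − z₀| = |4| = 4 (distance from z₀ to the singularity z = 5).

c_0 = 1/4, c_1 = 1/16; R = 4.


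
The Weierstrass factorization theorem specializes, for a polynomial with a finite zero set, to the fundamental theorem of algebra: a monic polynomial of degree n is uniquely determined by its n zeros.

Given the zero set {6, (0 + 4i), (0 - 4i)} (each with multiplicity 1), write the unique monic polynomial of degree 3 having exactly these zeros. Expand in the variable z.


The polynomial is p(z) = ∏_{α ∈ S} (z − α), where S = {6, (0 + 4i), (0 - 4i)}.
Expanding the product yields: p(z) = z^3 -6·z^2 + 16·z -96.
Note conjugate pairs combine to real quadratics: (z − (0+4i))(z − (0−4i)) = z² + 16.
The resulting polynomial has degree 3 and real coefficients as required.

p(z) = z^3 -6·z^2 + 16·z -96.


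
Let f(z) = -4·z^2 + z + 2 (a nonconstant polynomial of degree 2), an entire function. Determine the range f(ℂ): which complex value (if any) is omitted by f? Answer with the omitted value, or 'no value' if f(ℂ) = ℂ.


Little Picard bounds the complement of f(ℂ) to at most one point.
For every w ∈ ℂ, the equation p(z) − w = 0 is a nonconstant polynomial in z and hence has at least one root by the fundamental theorem of algebra. So p is surjective onto ℂ, omitting no value.

Omitted value: no value.


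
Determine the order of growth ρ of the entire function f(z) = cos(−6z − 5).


cos(w) is a linear combination of e^{iw} and e^{−iw} (or e^w, e^{−w} in the hyperbolic case), so |cos(w)| ≤ e^{|w|}. With w = −6z − 5, |w| ≤ 6|z| + 5 = 6r + 5 on |z| = r, giving M(r) ≤ e^{6r + 5}, so ρ ≤ 1. On a suitable ray (z = it for sin/cos; z = t for sinh/cosh, t real → ∞), |cos(−6z − 5)| grows like e^{6|t|}/2, so ρ ≥ 1. Hence ρ = 1.
Therefore ρ = 1.

Order ρ = 1.


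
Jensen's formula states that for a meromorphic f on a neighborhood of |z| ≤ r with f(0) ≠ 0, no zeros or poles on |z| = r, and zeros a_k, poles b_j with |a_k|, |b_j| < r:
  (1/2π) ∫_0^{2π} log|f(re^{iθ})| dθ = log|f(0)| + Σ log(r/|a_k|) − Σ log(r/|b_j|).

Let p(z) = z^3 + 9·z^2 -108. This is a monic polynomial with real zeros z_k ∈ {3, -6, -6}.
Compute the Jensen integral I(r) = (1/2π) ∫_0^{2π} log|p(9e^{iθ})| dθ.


Zeros: -6, -6, 3; r = 9.
Inside |z| < r: -6, -6, 3. Outside (|z| ≥ r): ∅.
p(0) = -108, so log|p(0)| = log(108) = 4.6821.
Apply Jensen: I(r) = log|p(0)| + Σ_k log(r/|z_k|), summed over zeros inside |z| < r.
  log(r/|z_k|) for z_k = 3: log(9/3) = 1.0986
  log(r/|z_k|) for z_k = -6: log(9/6) = 0.4055
  log(r/|z_k|) for z_k = -6: log(9/6) = 0.4055
Sum over inside zeros: 1.9095.
I(r) = log|p(0)| + (inside sum) = 4.6821 + 1.9095 = 6.5917.
Closed form (all zeros inside, monic): I(r) = n·log(r) = 3·log(9) = 6.5917. ✓

I(r) ≈ 6.5917.


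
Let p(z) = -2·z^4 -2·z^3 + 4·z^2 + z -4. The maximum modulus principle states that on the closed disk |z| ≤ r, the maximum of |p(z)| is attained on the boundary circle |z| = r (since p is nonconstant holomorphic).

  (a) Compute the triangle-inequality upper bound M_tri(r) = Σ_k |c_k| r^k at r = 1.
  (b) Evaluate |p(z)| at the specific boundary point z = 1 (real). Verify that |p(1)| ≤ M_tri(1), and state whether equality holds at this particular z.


Coefficients: c_0 = -4, c_1 = 1, c_2 = 4, c_3 = -2, c_4 = -2. Radius r = 1.
Part (a). Triangle bound: M_tri(r) = Σ_k |c_k| r^k
  = |-4|·1^0 + |1|·1^1 + |4|·1^2 + |-2|·1^3 + |-2|·1^4
  = 4 + 1 + 4 + 2 + 2 = 13.
This bounds M(r) := max_{|z|=r} |p(z)| from above; equality holds iff all terms c_k z^k can be made to align in phase at a single z on |z|=r.
Part (b). At z = 1 (real, on the circle |z| = r):
  p(1) = (-4)·1^0 + (1)·1^1 + (4)·1^2 + (-2)·1^3 + (-2)·1^4 = -3.
  |p(1)| = 3.
Check: |p(1)| = 3 ≤ 13 = M_tri(1). ✓ Equality does not hold at z = 1 (the coefficients have mixed signs, so the terms do not all align in phase there).

M_tri(1) = 13; |p(1)| = 3; equality at z=1: no.


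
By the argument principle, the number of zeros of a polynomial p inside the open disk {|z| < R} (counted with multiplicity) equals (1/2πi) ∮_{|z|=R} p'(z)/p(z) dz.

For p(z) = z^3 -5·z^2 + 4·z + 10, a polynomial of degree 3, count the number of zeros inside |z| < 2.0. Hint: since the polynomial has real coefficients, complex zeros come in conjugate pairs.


The zeros of p are: -1, (3 + 1i), (3 - 1i).
Their magnitudes are: 1, 3.162, 3.162.
Zeros with |z| < R = 2.0: -1.
Count = 1.
By the argument principle, (1/2πi) ∮_{|z|=R} p'(z)/p(z) dz equals exactly this count.

Number of zeros inside |z| < 2.0: 1.


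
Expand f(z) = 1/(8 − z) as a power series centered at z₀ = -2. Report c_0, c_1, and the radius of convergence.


Let w = z − z₀, so z = z₀ + w.
Then 8 − z = 8 − (z₀ + w) = (8 − z₀) − w = 10 − w.
f(z) = 1/(10 − w) = (1/(10)) · 1/(1 − w/(10)) = Σ_{n≥0} w^n / (10)^(n+1).
So c_n = 1/(10)^(n+1):
  c_0 = 1/(10)^1 = 1/10.
  c_1 = 1/(10)^2 = 1/100.
The series is valid for |w/d| < 1, i.e. |z − z₀| < |d|.
Radius of convergence: R = |8 − z₀| = |10| = 10 (distance from z₀ to the singularity z = 8).

c_0 = 1/10, c_1 = 1/100; R = 10.


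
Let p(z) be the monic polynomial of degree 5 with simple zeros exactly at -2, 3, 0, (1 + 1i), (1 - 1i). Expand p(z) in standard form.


The polynomial is p(z) = ∏_{α ∈ S} (z − α), where S = {-2, 3, 0, (1 + 1i), (1 - 1i)}.
Expanding the product yields: p(z) = z^5 -3·z^4 -2·z^3 + 10·z^2 -12·z.
Note conjugate pairs combine to real quadratics: (z − (1+1i))(z − (1−1i)) = z² − 2z + 2.
The resulting polynomial has degree 5 and real coefficients as required.

p(z) = z^5 -3·z^4 -2·z^3 + 10·z^2 -12·z.


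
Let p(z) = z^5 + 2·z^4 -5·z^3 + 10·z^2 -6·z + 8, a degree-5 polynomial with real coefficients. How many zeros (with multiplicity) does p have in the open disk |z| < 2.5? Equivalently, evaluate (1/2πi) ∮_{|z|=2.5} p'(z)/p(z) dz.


The zeros of p are: (1 + 1i), (1 - 1i), -4, (0 + 1i), (0 - 1i).
Their magnitudes are: 1.414, 1.414, 4, 1, 1.
Zeros with |z| < R = 2.5: (1 + 1i), (1 - 1i), (0 + 1i), (0 - 1i).
Count = 4.
By the argument principle, (1/2πi) ∮_{|z|=R} p'(z)/p(z) dz equals exactly this count.

Number of zeros inside |z| < 2.5: 4.


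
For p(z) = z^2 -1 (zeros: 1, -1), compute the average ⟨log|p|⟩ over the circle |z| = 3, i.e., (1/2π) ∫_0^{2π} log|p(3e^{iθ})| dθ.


Zeros: -1, 1; r = 3.
Inside |z| < r: -1, 1. Outside (|z| ≥ r): ∅.
p(0) = -1, so log|p(0)| = log(1) = 0.0000.
Apply Jensen: I(r) = log|p(0)| + Σ_k log(r/|z_k|), summed over zeros inside |z| < r.
  log(r/|z_k|) for z_k = 1: log(3/1) = 1.0986
  log(r/|z_k|) for z_k = -1: log(3/1) = 1.0986
Sum over inside zeros: 2.1972.
I(r) = log|p(0)| + (inside sum) = 0.0000 + 2.1972 = 2.1972.
Closed form (all zeros inside, monic): I(r) = n·log(r) = 2·log(3) = 2.1972. ✓

I(r) ≈ 2.1972.


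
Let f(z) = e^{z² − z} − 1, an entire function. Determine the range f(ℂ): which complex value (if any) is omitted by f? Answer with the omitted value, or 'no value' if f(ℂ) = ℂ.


Little Picard bounds the complement of f(ℂ) to at most one point.
The exponent g(z) = z² − z is a nonconstant polynomial, hence surjective onto ℂ. So e^{g(z)} takes every value in {e^w : w ∈ ℂ} = ℂ ∖ {0}. Adding -1 shifts the range to ℂ ∖ {-1}. f omits exactly -1.

Omitted value: -1.


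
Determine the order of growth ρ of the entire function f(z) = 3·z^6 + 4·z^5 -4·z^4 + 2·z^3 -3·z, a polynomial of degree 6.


|f(z)| ≤ Σ|c_k|·r^k = O(r^6) as r → ∞. Polynomial growth is O(e^{r^ε}) for every ε > 0 (since r^6/e^{r^ε} → 0), so ρ ≤ ε for all ε > 0, i.e. ρ = 0. Every nonconstant polynomial has order 0.
Therefore ρ = 0.

Order ρ = 0.


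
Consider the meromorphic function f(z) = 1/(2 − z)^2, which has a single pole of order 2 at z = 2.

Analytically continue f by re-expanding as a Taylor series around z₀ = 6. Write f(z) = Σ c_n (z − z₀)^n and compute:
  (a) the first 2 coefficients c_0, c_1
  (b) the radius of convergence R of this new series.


Let w = z − z₀, so z = z₀ + w.
Then 2 − z = 2 − (z₀ + w) = (2 − z₀) − w = -4 − w.
f(z) = 1/(-4 − w)^2 = (1/(-4)^2) · (1 − w/(-4))^{−2}.
By the binomial series (1−u)^{−2} = Σ_{n≥0} C(n+1, 1) u^n for |u|<1, with u = w/(-4):
  c_n = C(n+1, 1) / (-4)^(n+2).
  c_0 = 1/(-4)^2 = 1/16.
  c_1 = 2/(-4)^3 = -1/32.
The series is valid for |w/d| < 1, i.e. |z − z₀| < |d|.
Radius of convergence: R = |2 − z₀| = |-4| = 4 (distance from z₀ to the singularity z = 2).

c_0 = 1/16, c_1 = -1/32; R = 4.


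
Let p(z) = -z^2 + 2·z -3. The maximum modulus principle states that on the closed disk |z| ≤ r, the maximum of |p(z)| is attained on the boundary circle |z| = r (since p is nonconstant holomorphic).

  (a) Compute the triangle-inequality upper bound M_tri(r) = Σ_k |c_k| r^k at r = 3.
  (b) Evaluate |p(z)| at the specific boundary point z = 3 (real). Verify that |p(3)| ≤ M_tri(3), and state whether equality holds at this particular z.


Coefficients: c_0 = -3, c_1 = 2, c_2 = -1. Radius r = 3.
Part (a). Triangle bound: M_tri(r) = Σ_k |c_k| r^k
  = |-3|·3^0 + |2|·3^1 + |-1|·3^2
  = 3 + 6 + 9 = 18.
This bounds M(r) := max_{|z|=r} |p(z)| from above; equality holds iff all terms c_k z^k can be made to align in phase at a single z on |z|=r.
Part (b). At z = 3 (real, on the circle |z| = r):
  p(3) = (-3)·3^0 + (2)·3^1 + (-1)·3^2 = -6.
  |p(3)| = 6.
Check: |p(3)| = 6 ≤ 18 = M_tri(3). ✓ Equality does not hold at z = 3 (the coefficients have mixed signs, so the terms do not all align in phase there).

M_tri(3) = 18; |p(3)| = 6; equality at z=3: no.


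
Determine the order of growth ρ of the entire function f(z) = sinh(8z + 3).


sinh(w) is a linear combination of e^{iw} and e^{−iw} (or e^w, e^{−w} in the hyperbolic case), so |sinh(w)| ≤ e^{|w|}. With w = 8z + 3, |w| ≤ 8|z| + 3 = 8r + 3 on |z| = r, giving M(r) ≤ e^{8r + 3}, so ρ ≤ 1. On a suitable ray (z = it for sin/cos; z = t for sinh/cosh, t real → ∞), |sinh(8z + 3)| grows like e^{8|t|}/2, so ρ ≥ 1. Hence ρ = 1.
Therefore ρ = 1.

Order ρ = 1.


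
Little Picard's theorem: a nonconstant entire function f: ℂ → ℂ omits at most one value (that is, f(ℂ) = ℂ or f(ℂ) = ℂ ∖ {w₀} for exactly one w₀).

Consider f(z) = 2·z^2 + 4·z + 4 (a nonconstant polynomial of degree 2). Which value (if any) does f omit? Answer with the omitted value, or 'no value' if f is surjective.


Little Picard bounds the complement of f(ℂ) to at most one point.
For every w ∈ ℂ, the equation p(z) − w = 0 is a nonconstant polynomial in z and hence has at least one root by the fundamental theorem of algebra. So p is surjective onto ℂ, omitting no value.

Omitted value: no value.


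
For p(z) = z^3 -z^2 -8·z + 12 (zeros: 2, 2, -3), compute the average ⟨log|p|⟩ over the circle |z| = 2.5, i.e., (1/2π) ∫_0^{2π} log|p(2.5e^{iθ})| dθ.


Zeros: -3, 2, 2; r = 2.5.
Inside |z| < r: 2, 2. Outside (|z| ≥ r): -3.
p(0) = 12, so log|p(0)| = log(12) = 2.4849.
Apply Jensen: I(r) = log|p(0)| + Σ_k log(r/|z_k|), summed over zeros inside |z| < r.
  log(r/|z_k|) for z_k = 2: log(2.5/2) = 0.2231
  log(r/|z_k|) for z_k = 2: log(2.5/2) = 0.2231
  Outside zeros (-3) contribute nothing to the Jensen sum.
Sum over inside zeros: 0.4463.
I(r) = log|p(0)| + (inside sum) = 2.4849 + 0.4463 = 2.9312.
Note: since some zeros are outside |z| ≤ r, the simplified n·log(r) form does NOT apply — only the inside zeros contribute.

I(r) ≈ 2.9312.


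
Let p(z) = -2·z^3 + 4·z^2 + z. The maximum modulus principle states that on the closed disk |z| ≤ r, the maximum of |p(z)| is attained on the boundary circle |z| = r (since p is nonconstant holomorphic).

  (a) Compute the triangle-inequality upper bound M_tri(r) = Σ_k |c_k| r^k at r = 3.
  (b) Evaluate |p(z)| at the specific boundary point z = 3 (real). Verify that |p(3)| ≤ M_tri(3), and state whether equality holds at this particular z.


Coefficients: c_0 = 0, c_1 = 1, c_2 = 4, c_3 = -2. Radius r = 3.
Part (a). Triangle bound: M_tri(r) = Σ_k |c_k| r^k
  = |0|·3^0 + |1|·3^1 + |4|·3^2 + |-2|·3^3
  = 0 + 3 + 36 + 54 = 93.
This bounds M(r) := max_{|z|=r} |p(z)| from above; equality holds iff all terms c_k z^k can be made to align in phase at a single z on |z|=r.
Part (b). At z = 3 (real, on the circle |z| = r):
  p(3) = (0)·3^0 + (1)·3^1 + (4)·3^2 + (-2)·3^3 = -15.
  |p(3)| = 15.
Check: |p(3)| = 15 ≤ 93 = M_tri(3). ✓ Equality does not hold at z = 3 (the coefficients have mixed signs, so the terms do not all align in phase there).

M_tri(3) = 93; |p(3)| = 15; equality at z=3: no.


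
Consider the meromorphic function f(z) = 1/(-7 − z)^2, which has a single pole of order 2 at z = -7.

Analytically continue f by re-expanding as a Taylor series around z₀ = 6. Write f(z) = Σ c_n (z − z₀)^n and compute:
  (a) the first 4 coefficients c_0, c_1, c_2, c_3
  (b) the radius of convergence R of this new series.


Let w = z − z₀, so z = z₀ + w.
Then -7 − z = -7 − (z₀ + w) = (-7 − z₀) − w = -13 − w.
f(z) = 1/(-13 − w)^2 = (1/(-13)^2) · (1 − w/(-13))^{−2}.
By the binomial series (1−u)^{−2} = Σ_{n≥0} C(n+1, 1) u^n for |u|<1, with u = w/(-13):
  c_n = C(n+1, 1) / (-13)^(n+2).
  c_0 = 1/(-13)^2 = 1/169.
  c_1 = 2/(-13)^3 = -2/2197.
  c_2 = 3/(-13)^4 = 3/28561.
  c_3 = 4/(-13)^5 = -4/371293.
The series is valid for |w/d| < 1, i.e. |z − z₀| < |d|.
Radius of convergence: R = |-7 − z₀| = |-13| = 13 (distance from z₀ to the singularity z = -7).

c_0 = 1/169, c_1 = -2/2197, c_2 = 3/28561, c_3 = -4/371293; R = 13.


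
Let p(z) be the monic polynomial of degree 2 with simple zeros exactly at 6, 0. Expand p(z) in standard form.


The polynomial is p(z) = ∏_{α ∈ S} (z − α), where S = {6, 0}.
Expanding the product yields: p(z) = z^2 -6·z.
The resulting polynomial has degree 2 and real coefficients as required.

p(z) = z^2 -6·z.


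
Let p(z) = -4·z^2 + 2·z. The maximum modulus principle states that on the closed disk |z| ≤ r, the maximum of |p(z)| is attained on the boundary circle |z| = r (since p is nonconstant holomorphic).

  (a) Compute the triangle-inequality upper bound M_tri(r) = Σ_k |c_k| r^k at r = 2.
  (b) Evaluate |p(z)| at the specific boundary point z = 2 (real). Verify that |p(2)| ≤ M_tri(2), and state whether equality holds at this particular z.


Coefficients: c_0 = 0, c_1 = 2, c_2 = -4. Radius r = 2.
Part (a). Triangle bound: M_tri(r) = Σ_k |c_k| r^k
  = |0|·2^0 + |2|·2^1 + |-4|·2^2
  = 0 + 4 + 16 = 20.
This bounds M(r) := max_{|z|=r} |p(z)| from above; equality holds iff all terms c_k z^k can be made to align in phase at a single z on |z|=r.
Part (b). At z = 2 (real, on the circle |z| = r):
  p(2) = (0)·2^0 + (2)·2^1 + (-4)·2^2 = -12.
  |p(2)| = 12.
Check: |p(2)| = 12 ≤ 20 = M_tri(2). ✓ Equality does not hold at z = 2 (the coefficients have mixed signs, so the terms do not all align in phase there).

M_tri(2) = 20; |p(2)| = 12; equality at z=2: no.


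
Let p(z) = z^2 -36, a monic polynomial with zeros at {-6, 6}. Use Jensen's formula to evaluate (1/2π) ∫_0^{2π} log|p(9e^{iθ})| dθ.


Zeros: -6, 6; r = 9.
Inside |z| < r: -6, 6. Outside (|z| ≥ r): ∅.
p(0) = -36, so log|p(0)| = log(36) = 3.5835.
Apply Jensen: I(r) = log|p(0)| + Σ_k log(r/|z_k|), summed over zeros inside |z| < r.
  log(r/|z_k|) for z_k = -6: log(9/6) = 0.4055
  log(r/|z_k|) for z_k = 6: log(9/6) = 0.4055
Sum over inside zeros: 0.8109.
I(r) = log|p(0)| + (inside sum) = 3.5835 + 0.8109 = 4.3944.
Closed form (all zeros inside, monic): I(r) = n·log(r) = 2·log(9) = 4.3944. ✓

I(r) ≈ 4.3944.


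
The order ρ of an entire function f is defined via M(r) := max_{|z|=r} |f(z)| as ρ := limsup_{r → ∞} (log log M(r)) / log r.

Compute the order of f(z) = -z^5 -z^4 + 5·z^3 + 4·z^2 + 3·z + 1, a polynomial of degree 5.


|f(z)| ≤ Σ|c_k|·r^k = O(r^5) as r → ∞. Polynomial growth is O(e^{r^ε}) for every ε > 0 (since r^5/e^{r^ε} → 0), so ρ ≤ ε for all ε > 0, i.e. ρ = 0. Every nonconstant polynomial has order 0.
Therefore ρ = 0.

Order ρ = 0.


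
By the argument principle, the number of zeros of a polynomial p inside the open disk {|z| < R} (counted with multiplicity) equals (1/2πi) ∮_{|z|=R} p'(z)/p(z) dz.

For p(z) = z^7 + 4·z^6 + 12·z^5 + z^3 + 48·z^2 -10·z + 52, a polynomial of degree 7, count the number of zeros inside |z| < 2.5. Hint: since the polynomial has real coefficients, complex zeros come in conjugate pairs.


The zeros of p are: (-2 + 3i), (-2 - 3i), -2, (0 + 1i), (0 - 1i), (1 + 1i), (1 - 1i).
Their magnitudes are: 3.606, 3.606, 2, 1, 1, 1.414, 1.414.
Zeros with |z| < R = 2.5: -2, (0 + 1i), (0 - 1i), (1 + 1i), (1 - 1i).
Count = 5.
By the argument principle, (1/2πi) ∮_{|z|=R} p'(z)/p(z) dz equals exactly this count.

Number of zeros inside |z| < 2.5: 5.


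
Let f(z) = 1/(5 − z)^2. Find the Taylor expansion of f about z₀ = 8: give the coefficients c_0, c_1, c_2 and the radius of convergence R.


Let w = z − z₀, so z = z₀ + w.
Then 5 − z = 5 − (z₀ + w) = (5 − z₀) − w = -3 − w.
f(z) = 1/(-3 − w)^2 = (1/(-3)^2) · (1 − w/(-3))^{−2}.
By the binomial series (1−u)^{−2} = Σ_{n≥0} C(n+1, 1) u^n for |u|<1, with u = w/(-3):
  c_n = C(n+1, 1) / (-3)^(n+2).
  c_0 = 1/(-3)^2 = 1/9.
  c_1 = 2/(-3)^3 = -2/27.
  c_2 = 3/(-3)^4 = 1/27.
The series is valid for |w/d| < 1, i.e. |z − z₀| < |d|.
Radius of convergence: R = |5 − z₀| = |-3| = 3 (distance from z₀ to the singularity z = 5).

c_0 = 1/9, c_1 = -2/27, c_2 = 1/27; R = 3.


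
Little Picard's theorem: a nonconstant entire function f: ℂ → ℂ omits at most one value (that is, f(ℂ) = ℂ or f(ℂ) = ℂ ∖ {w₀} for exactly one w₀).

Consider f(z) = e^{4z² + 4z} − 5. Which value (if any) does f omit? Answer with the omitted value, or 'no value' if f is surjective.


Little Picard bounds the complement of f(ℂ) to at most one point.
The exponent g(z) = 4z² + 4z is a nonconstant polynomial, hence surjective onto ℂ. So e^{g(z)} takes every value in {e^w : w ∈ ℂ} = ℂ ∖ {0}. Adding -5 shifts the range to ℂ ∖ {-5}. f omits exactly -5.

Omitted value: -5.


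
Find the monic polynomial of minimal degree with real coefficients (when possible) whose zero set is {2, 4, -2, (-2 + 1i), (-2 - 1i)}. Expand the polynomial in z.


The polynomial is p(z) = ∏_{α ∈ S} (z − α), where S = {2, 4, -2, (-2 + 1i), (-2 - 1i)}.
Expanding the product yields: p(z) = z^5 -15·z^3 -20·z^2 + 44·z + 80.
Note conjugate pairs combine to real quadratics: (z − (-2+1i))(z − (-2−1i)) = z² + 4z + 5.
The resulting polynomial has degree 5 and real coefficients as required.

p(z) = z^5 -15·z^3 -20·z^2 + 44·z + 80.


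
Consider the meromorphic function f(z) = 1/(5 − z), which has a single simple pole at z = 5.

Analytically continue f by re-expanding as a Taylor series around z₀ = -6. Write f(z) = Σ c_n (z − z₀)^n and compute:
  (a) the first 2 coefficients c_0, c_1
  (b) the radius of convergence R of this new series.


Let w = z − z₀, so z = z₀ + w.
Then 5 − z = 5 − (z₀ + w) = (5 − z₀) − w = 11 − w.
f(z) = 1/(11 − w) = (1/(11)) · 1/(1 − w/(11)) = Σ_{n≥0} w^n / (11)^(n+1).
So c_n = 1/(11)^(n+1):
  c_0 = 1/(11)^1 = 1/11.
  c_1 = 1/(11)^2 = 1/121.
The series is valid for |w/d| < 1, i.e. |z − z₀| < |d|.
Radius of convergence: R = |5 − z₀| = |11| = 11 (distance from z₀ to the singularity z = 5).

c_0 = 1/11, c_1 = 1/121; R = 11.


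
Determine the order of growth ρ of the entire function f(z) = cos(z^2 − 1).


Write cos(w) = (e^{iw} ± e^{−iw})/(2 or 2i), so |cos(w)| ≤ e^{|w|}. With w = z^2 − 1, |w| ≤ 1r^2 + 1 on |z|=r, giving M(r) ≤ e^{1r^2 + 1} and ρ ≤ 2. For the lower bound, choose z on |z|=r with 1z^2 purely imaginary of modulus 1r^2; then |cos(z^2 − 1)| grows like e^{1r^2}/2, so ρ ≥ 2. Hence ρ = 2.
Therefore ρ = 2.

Order ρ = 2.


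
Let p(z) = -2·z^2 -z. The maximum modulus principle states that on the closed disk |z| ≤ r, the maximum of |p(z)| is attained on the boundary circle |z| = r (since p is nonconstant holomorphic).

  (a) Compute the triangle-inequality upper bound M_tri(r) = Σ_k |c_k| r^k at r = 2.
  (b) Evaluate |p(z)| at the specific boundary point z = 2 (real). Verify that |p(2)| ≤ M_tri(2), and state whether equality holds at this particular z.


Coefficients: c_0 = 0, c_1 = -1, c_2 = -2. Radius r = 2.
Part (a). Triangle bound: M_tri(r) = Σ_k |c_k| r^k
  = |0|·2^0 + |-1|·2^1 + |-2|·2^2
  = 0 + 2 + 8 = 10.
This bounds M(r) := max_{|z|=r} |p(z)| from above; equality holds iff all terms c_k z^k can be made to align in phase at a single z on |z|=r.
Part (b). At z = 2 (real, on the circle |z| = r):
  p(2) = (0)·2^0 + (-1)·2^1 + (-2)·2^2 = -10.
  |p(2)| = 10.
Since all nonzero coefficients share the same sign, |p(2)| = 10 = M_tri(2); the triangle bound is attained at z = 2, so in fact M(r) = 10.

M_tri(2) = 10; |p(2)| = 10; equality at z=2: yes.


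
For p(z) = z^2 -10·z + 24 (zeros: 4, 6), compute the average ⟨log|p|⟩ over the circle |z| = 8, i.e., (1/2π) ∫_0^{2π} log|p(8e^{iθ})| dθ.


Zeros: 4, 6; r = 8.
Inside |z| < r: 4, 6. Outside (|z| ≥ r): ∅.
p(0) = 24, so log|p(0)| = log(24) = 3.1781.
Apply Jensen: I(r) = log|p(0)| + Σ_k log(r/|z_k|), summed over zeros inside |z| < r.
  log(r/|z_k|) for z_k = 4: log(8/4) = 0.6931
  log(r/|z_k|) for z_k = 6: log(8/6) = 0.2877
Sum over inside zeros: 0.9808.
I(r) = log|p(0)| + (inside sum) = 3.1781 + 0.9808 = 4.1589.
Closed form (all zeros inside, monic): I(r) = n·log(r) = 2·log(8) = 4.1589. ✓

I(r) ≈ 4.1589.


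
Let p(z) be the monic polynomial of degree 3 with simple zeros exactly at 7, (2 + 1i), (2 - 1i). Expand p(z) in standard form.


The polynomial is p(z) = ∏_{α ∈ S} (z − α), where S = {7, (2 + 1i), (2 - 1i)}.
Expanding the product yields: p(z) = z^3 -11·z^2 + 33·z -35.
Note conjugate pairs combine to real quadratics: (z − (2+1i))(z − (2−1i)) = z² − 4z + 5.
The resulting polynomial has degree 3 and real coefficients as required.

p(z) = z^3 -11·z^2 + 33·z -35.


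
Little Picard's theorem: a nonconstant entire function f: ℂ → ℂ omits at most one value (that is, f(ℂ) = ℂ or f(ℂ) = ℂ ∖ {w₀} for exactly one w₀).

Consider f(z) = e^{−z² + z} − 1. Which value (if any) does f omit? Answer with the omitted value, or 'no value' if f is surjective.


Little Picard bounds the complement of f(ℂ) to at most one point.
The exponent g(z) = −z² + z is a nonconstant polynomial, hence surjective onto ℂ. So e^{g(z)} takes every value in {e^w : w ∈ ℂ} = ℂ ∖ {0}. Adding -1 shifts the range to ℂ ∖ {-1}. f omits exactly -1.

Omitted value: -1.


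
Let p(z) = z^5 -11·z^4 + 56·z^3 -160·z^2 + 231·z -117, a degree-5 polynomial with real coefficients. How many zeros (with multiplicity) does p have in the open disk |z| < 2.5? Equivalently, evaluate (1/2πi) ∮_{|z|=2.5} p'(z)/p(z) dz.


The zeros of p are: (2 + 3i), (2 - 3i), 3, 1, 3.
Their magnitudes are: 3.606, 3.606, 3, 1, 3.
Zeros with |z| < R = 2.5: 1.
Count = 1.
By the argument principle, (1/2πi) ∮_{|z|=R} p'(z)/p(z) dz equals exactly this count.

Number of zeros inside |z| < 2.5: 1.


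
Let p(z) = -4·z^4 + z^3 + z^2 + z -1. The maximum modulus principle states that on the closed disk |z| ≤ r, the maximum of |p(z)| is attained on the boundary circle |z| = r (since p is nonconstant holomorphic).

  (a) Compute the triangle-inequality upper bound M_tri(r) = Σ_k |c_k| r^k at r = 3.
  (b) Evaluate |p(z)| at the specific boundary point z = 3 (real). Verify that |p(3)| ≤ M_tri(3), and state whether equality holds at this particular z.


Coefficients: c_0 = -1, c_1 = 1, c_2 = 1, c_3 = 1, c_4 = -4. Radius r = 3.
Part (a). Triangle bound: M_tri(r) = Σ_k |c_k| r^k
  = |-1|·3^0 + |1|·3^1 + |1|·3^2 + |1|·3^3 + |-4|·3^4
  = 1 + 3 + 9 + 27 + 324 = 364.
This bounds M(r) := max_{|z|=r} |p(z)| from above; equality holds iff all terms c_k z^k can be made to align in phase at a single z on |z|=r.
Part (b). At z = 3 (real, on the circle |z| = r):
  p(3) = (-1)·3^0 + (1)·3^1 + (1)·3^2 + (1)·3^3 + (-4)·3^4 = -286.
  |p(3)| = 286.
Check: |p(3)| = 286 ≤ 364 = M_tri(3). ✓ Equality does not hold at z = 3 (the coefficients have mixed signs, so the terms do not all align in phase there).

M_tri(3) = 364; |p(3)| = 286; equality at z=3: no.


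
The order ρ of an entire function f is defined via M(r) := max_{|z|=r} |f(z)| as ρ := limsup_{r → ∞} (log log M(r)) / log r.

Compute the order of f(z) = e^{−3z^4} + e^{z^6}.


Each summand is entire of order 4 and 6 respectively (as in the single-exponential case). The order of a sum is at most the max of the orders, so ρ ≤ 6. For the lower bound: on |z|=r choose arg z so that 1z^6 is real positive; then |e^{1z^6}| = e^{1r^6} while |e^{-3z^4}| ≤ e^{3r^4} = o(e^{1r^6}). So |f| ≥ e^{1r^6}(1 − o(1)) and ρ ≥ 6. Hence ρ = max(4, 6) = 6.
Therefore ρ = 6.

Order ρ = 6.


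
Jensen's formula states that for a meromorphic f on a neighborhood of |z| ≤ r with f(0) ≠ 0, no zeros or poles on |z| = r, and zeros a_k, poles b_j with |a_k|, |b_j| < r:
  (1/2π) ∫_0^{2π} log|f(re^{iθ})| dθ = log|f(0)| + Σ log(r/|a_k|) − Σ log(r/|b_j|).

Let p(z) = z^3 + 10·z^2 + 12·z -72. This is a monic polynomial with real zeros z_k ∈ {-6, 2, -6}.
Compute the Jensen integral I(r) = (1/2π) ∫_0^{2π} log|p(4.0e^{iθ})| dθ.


Zeros: -6, -6, 2; r = 4.0.
Inside |z| < r: 2. Outside (|z| ≥ r): -6, -6.
p(0) = -72, so log|p(0)| = log(72) = 4.2767.
Apply Jensen: I(r) = log|p(0)| + Σ_k log(r/|z_k|), summed over zeros inside |z| < r.
  log(r/|z_k|) for z_k = 2: log(4.0/2) = 0.6931
  Outside zeros (-6, -6) contribute nothing to the Jensen sum.
Sum over inside zeros: 0.6931.
I(r) = log|p(0)| + (inside sum) = 4.2767 + 0.6931 = 4.9698.
Note: since some zeros are outside |z| ≤ r, the simplified n·log(r) form does NOT apply — only the inside zeros contribute.

I(r) ≈ 4.9698.


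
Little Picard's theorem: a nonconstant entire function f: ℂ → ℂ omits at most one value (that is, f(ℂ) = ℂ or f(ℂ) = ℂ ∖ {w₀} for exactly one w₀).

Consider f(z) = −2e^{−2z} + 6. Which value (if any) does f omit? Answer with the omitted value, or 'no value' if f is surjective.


Little Picard bounds the complement of f(ℂ) to at most one point.
e^{−2z} is never zero on ℂ, so -2·e^{−2z} takes every value in ℂ ∖ {0}. Adding 6 shifts the range to ℂ ∖ {6}. Thus f omits exactly the value 6.

Omitted value: 6.


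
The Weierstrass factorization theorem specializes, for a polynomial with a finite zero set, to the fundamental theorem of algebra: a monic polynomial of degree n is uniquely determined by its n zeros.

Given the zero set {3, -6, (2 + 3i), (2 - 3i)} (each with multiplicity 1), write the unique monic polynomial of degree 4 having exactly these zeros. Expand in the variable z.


The polynomial is p(z) = ∏_{α ∈ S} (z − α), where S = {3, -6, (2 + 3i), (2 - 3i)}.
Expanding the product yields: p(z) = z^4 -z^3 -17·z^2 + 111·z -234.
Note conjugate pairs combine to real quadratics: (z − (2+3i))(z − (2−3i)) = z² − 4z + 13.
The resulting polynomial has degree 4 and real coefficients as required.

p(z) = z^4 -z^3 -17·z^2 + 111·z -234.


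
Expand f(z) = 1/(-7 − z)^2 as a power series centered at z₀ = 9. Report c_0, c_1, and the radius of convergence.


Let w = z − z₀, so z = z₀ + w.
Then -7 − z = -7 − (z₀ + w) = (-7 − z₀) − w = -16 − w.
f(z) = 1/(-16 − w)^2 = (1/(-16)^2) · (1 − w/(-16))^{−2}.
By the binomial series (1−u)^{−2} = Σ_{n≥0} C(n+1, 1) u^n for |u|<1, with u = w/(-16):
  c_n = C(n+1, 1) / (-16)^(n+2).
  c_0 = 1/(-16)^2 = 1/256.
  c_1 = 2/(-16)^3 = -1/2048.
The series is valid for |w/d| < 1, i.e. |z − z₀| < |d|.
Radius of convergence: R = |-7 − z₀| = |-16| = 16 (distance from z₀ to the singularity z = -7).

c_0 = 1/256, c_1 = -1/2048; R = 16.


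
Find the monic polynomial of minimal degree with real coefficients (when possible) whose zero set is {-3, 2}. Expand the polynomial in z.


The polynomial is p(z) = ∏_{α ∈ S} (z − α), where S = {-3, 2}.
Expanding the product yields: p(z) = z^2 + z -6.
The resulting polynomial has degree 2 and real coefficients as required.

p(z) = z^2 + z -6.


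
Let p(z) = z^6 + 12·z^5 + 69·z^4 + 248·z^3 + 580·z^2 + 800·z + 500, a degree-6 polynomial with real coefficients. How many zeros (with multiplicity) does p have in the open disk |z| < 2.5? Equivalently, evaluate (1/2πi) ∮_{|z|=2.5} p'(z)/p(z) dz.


The zeros of p are: (-3 + 1i), (-3 - 1i), (-1 + 3i), (-1 - 3i), (-2 + 1i), (-2 - 1i).
Their magnitudes are: 3.162, 3.162, 3.162, 3.162, 2.236, 2.236.
Zeros with |z| < R = 2.5: (-2 + 1i), (-2 - 1i).
Count = 2.
By the argument principle, (1/2πi) ∮_{|z|=R} p'(z)/p(z) dz equals exactly this count.

Number of zeros inside |z| < 2.5: 2.


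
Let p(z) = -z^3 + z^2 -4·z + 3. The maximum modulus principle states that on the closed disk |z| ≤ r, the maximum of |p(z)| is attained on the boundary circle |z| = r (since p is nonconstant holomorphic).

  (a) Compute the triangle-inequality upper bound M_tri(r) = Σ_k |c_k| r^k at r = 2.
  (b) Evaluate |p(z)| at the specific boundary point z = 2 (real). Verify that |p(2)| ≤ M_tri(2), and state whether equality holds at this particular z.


Coefficients: c_0 = 3, c_1 = -4, c_2 = 1, c_3 = -1. Radius r = 2.
Part (a). Triangle bound: M_tri(r) = Σ_k |c_k| r^k
  = |3|·2^0 + |-4|·2^1 + |1|·2^2 + |-1|·2^3
  = 3 + 8 + 4 + 8 = 23.
This bounds M(r) := max_{|z|=r} |p(z)| from above; equality holds iff all terms c_k z^k can be made to align in phase at a single z on |z|=r.
Part (b). At z = 2 (real, on the circle |z| = r):
  p(2) = (3)·2^0 + (-4)·2^1 + (1)·2^2 + (-1)·2^3 = -9.
  |p(2)| = 9.
Check: |p(2)| = 9 ≤ 23 = M_tri(2). ✓ Equality does not hold at z = 2 (the coefficients have mixed signs, so the terms do not all align in phase there).

M_tri(2) = 23; |p(2)| = 9; equality at z=2: no.


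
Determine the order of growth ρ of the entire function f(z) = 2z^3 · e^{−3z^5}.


M(r) = max_{|z|=r} |2|·|z|^3·|e^{−3z^5}| = 2·r^3 · e^{3r^5} (the factors attain their maxima compatibly on |z|=r). Then log M(r) = log 2 + 3·log r + 3r^5, dominated by the last term, so log log M(r) ~ 5·log r. The polynomial factor 2z^3 contributes only a log r term and does not affect the order. ρ = 5.
Therefore ρ = 5.

Order ρ = 5.


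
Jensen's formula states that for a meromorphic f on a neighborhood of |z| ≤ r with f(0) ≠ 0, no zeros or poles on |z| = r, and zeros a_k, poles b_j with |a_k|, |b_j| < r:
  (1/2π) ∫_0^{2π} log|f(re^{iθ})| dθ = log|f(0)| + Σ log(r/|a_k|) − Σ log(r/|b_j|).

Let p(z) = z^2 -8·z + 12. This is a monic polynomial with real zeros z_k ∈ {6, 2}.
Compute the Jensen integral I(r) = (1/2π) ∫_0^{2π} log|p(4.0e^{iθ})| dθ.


Zeros: 2, 6; r = 4.0.
Inside |z| < r: 2. Outside (|z| ≥ r): 6.
p(0) = 12, so log|p(0)| = log(12) = 2.4849.
Apply Jensen: I(r) = log|p(0)| + Σ_k log(r/|z_k|), summed over zeros inside |z| < r.
  log(r/|z_k|) for z_k = 2: log(4.0/2) = 0.6931
  Outside zeros (6) contribute nothing to the Jensen sum.
Sum over inside zeros: 0.6931.
I(r) = log|p(0)| + (inside sum) = 2.4849 + 0.6931 = 3.1781.
Note: since some zeros are outside |z| ≤ r, the simplified n·log(r) form does NOT apply — only the inside zeros contribute.

I(r) ≈ 3.1781.


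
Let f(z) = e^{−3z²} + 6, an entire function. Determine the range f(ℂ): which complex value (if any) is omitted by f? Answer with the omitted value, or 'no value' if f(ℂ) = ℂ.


Little Picard bounds the complement of f(ℂ) to at most one point.
The exponent g(z) = −3z² is a nonconstant polynomial, hence surjective onto ℂ. So e^{g(z)} takes every value in {e^w : w ∈ ℂ} = ℂ ∖ {0}. Adding 6 shifts the range to ℂ ∖ {6}. f omits exactly 6.

Omitted value: 6.


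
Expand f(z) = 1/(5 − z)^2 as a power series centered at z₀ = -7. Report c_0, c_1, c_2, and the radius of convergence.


Let w = z − z₀, so z = z₀ + w.
Then 5 − z = 5 − (z₀ + w) = (5 − z₀) − w = 12 − w.
f(z) = 1/(12 − w)^2 = (1/(12)^2) · (1 − w/(12))^{−2}.
By the binomial series (1−u)^{−2} = Σ_{n≥0} C(n+1, 1) u^n for |u|<1, with u = w/(12):
  c_n = C(n+1, 1) / (12)^(n+2).
  c_0 = 1/(12)^2 = 1/144.
  c_1 = 2/(12)^3 = 1/864.
  c_2 = 3/(12)^4 = 1/6912.
The series is valid for |w/d| < 1, i.e. |z − z₀| < |d|.
Radius of convergence: R = |5 − z₀| = |12| = 12 (distance from z₀ to the singularity z = 5).

c_0 = 1/144, c_1 = 1/864, c_2 = 1/6912; R = 12.


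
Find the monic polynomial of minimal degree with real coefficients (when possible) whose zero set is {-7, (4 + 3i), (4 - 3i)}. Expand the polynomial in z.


The polynomial is p(z) = ∏_{α ∈ S} (z − α), where S = {-7, (4 + 3i), (4 - 3i)}.
Expanding the product yields: p(z) = z^3 -z^2 -31·z + 175.
Note conjugate pairs combine to real quadratics: (z − (4+3i))(z − (4−3i)) = z² − 8z + 25.
The resulting polynomial has degree 3 and real coefficients as required.

p(z) = z^3 -z^2 -31·z + 175.


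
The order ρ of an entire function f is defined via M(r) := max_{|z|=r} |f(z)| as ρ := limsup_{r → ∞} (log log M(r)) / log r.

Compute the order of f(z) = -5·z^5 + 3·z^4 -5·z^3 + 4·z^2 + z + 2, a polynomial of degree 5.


|f(z)| ≤ Σ|c_k|·r^k = O(r^5) as r → ∞. Polynomial growth is O(e^{r^ε}) for every ε > 0 (since r^5/e^{r^ε} → 0), so ρ ≤ ε for all ε > 0, i.e. ρ = 0. Every nonconstant polynomial has order 0.
Therefore ρ = 0.

Order ρ = 0.


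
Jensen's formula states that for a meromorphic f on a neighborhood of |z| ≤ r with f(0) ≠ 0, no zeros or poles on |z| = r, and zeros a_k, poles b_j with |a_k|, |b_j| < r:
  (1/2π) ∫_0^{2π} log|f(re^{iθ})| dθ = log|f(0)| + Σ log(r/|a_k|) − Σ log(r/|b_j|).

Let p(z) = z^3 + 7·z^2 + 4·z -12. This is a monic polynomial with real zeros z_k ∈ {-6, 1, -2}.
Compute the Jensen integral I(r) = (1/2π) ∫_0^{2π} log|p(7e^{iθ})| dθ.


Zeros: -6, -2, 1; r = 7.
Inside |z| < r: -6, -2, 1. Outside (|z| ≥ r): ∅.
p(0) = -12, so log|p(0)| = log(12) = 2.4849.
Apply Jensen: I(r) = log|p(0)| + Σ_k log(r/|z_k|), summed over zeros inside |z| < r.
  log(r/|z_k|) for z_k = -6: log(7/6) = 0.1542
  log(r/|z_k|) for z_k = 1: log(7/1) = 1.9459
  log(r/|z_k|) for z_k = -2: log(7/2) = 1.2528
Sum over inside zeros: 3.3528.
I(r) = log|p(0)| + (inside sum) = 2.4849 + 3.3528 = 5.8377.
Closed form (all zeros inside, monic): I(r) = n·log(r) = 3·log(7) = 5.8377. ✓

I(r) ≈ 5.8377.
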